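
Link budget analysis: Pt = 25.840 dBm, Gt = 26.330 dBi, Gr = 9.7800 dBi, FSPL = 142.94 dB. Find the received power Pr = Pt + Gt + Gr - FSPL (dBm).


Pr = 25.840 + 26.330 + 9.7800 - 142.94 = -80.99 dBm

-80.99 dBm


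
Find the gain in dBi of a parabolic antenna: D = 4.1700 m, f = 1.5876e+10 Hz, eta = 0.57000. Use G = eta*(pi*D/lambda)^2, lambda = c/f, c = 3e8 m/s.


lambda = c / f = 3.0000e+08 / 1.5876e+10 = 0.01889645 m
G_linear = 0.57000 * (pi * 4.1700 / 0.01889645)^2 = 273959.4
G_dBi = 10 * log10(273959.4) = 54.38 dBi

54.38 dBi


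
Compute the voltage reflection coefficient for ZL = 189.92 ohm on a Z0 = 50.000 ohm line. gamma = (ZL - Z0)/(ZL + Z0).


gamma = (189.92 - 50.000) / (189.92 + 50.000) = 0.5832

0.5832


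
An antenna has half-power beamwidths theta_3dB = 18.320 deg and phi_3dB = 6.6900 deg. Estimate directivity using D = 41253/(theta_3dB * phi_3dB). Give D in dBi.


D_linear = 41253 / (18.320 * 6.6900) = 336.5921
D_dBi = 10 * log10(336.5921) = 25.27 dBi

25.27 dBi


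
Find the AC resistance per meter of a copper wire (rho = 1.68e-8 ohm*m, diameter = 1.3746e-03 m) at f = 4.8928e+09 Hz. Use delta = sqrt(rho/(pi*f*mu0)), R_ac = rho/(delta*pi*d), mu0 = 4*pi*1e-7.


delta = sqrt(1.68e-8 / (pi * 4.8928e+09 * 4*pi*1e-7)) = 9.326014e-07 m
R_ac = 1.68e-8 / (9.326014e-07 * pi * 1.3746e-03) = 4.171 ohm/m

4.171 ohm/m


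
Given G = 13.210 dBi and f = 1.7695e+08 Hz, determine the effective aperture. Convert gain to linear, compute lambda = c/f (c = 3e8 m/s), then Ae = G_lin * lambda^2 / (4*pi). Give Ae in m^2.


lambda = c / f = 3.0000e+08 / 1.7695e+08 = 1.695394 m
G_linear = 10^(13.210/10) = 20.94112
Ae = G_linear * lambda^2 / (4*pi) = 20.94112 * 1.695394^2 / (4*pi) = 4.790 m^2

4.790 m^2


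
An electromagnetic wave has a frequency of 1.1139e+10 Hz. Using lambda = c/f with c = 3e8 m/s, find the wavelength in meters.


lambda = c / f = 3.0000e+08 / 1.1139e+10 = 0.02693 m

0.02693 m


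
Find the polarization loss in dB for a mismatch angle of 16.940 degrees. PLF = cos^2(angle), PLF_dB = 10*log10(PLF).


PLF_linear = cos^2(16.940 deg) = 0.9151035
PLF_dB = 10 * log10(0.9151035) = -0.3853 dB

-0.3853 dB


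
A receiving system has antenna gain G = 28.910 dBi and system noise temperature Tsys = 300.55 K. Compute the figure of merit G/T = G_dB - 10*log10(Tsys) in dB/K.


G/T = 28.910 - 10*log10(300.55) = 28.910 - 24.77917 = 4.131 dB/K

4.131 dB/K


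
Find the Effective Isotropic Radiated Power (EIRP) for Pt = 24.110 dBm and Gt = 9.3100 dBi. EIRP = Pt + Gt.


EIRP = Pt + Gt = 24.110 + 9.3100 = 33.42 dBm

33.42 dBm


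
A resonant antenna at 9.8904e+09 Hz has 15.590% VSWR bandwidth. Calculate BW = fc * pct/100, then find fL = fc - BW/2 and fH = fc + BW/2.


BW = 9.8904e+09 * 15.590/100 = 1.541913e+09 Hz
fL = 9.8904e+09 - 1.541913e+09/2 = 9.119e+09 Hz
fH = 9.8904e+09 + 1.541913e+09/2 = 1.066e+10 Hz

BW=1.542e+09 Hz, fL=9.119e+09 Hz, fH=1.066e+10 Hz


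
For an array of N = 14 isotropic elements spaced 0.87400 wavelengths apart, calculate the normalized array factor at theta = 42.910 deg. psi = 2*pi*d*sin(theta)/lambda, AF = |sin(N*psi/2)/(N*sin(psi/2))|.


psi = 2*pi*0.87400*sin(42.910 deg) = 3.738883 rad
AF = |sin(14*3.738883/2) / (14*sin(3.738883/2))| = 0.06443

0.06443


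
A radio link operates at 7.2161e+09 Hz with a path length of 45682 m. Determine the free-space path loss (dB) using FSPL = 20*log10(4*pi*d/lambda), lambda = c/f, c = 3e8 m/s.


lambda = c / f = 3.0000e+08 / 7.2161e+09 = 0.04157370 m
FSPL = 20 * log10(4*pi*45682/0.04157370) = 142.8 dB

142.8 dB


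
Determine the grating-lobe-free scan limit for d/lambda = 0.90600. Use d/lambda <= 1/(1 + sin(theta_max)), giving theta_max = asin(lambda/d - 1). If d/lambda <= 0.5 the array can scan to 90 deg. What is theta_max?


lambda/d - 1 = 1/0.90600 - 1 = 0.1037528
theta_max = asin(0.1037528) = 5.955 deg

5.955 deg


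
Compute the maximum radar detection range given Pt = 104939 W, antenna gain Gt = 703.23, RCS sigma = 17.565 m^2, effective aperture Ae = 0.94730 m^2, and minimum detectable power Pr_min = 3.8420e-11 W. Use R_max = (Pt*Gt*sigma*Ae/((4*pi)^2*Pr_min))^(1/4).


R^4 = 104939*703.23*17.565*0.94730 / ((4*pi)^2 * 3.8420e-11) = 2.023918e+17
R_max = 2.023918e+17^0.25 = 21210 m

21210 m


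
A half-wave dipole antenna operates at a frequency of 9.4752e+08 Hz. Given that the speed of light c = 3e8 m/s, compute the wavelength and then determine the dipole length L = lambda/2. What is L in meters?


lambda = c / f = 3.0000e+08 / 9.4752e+08 = 0.3166160 m
L = lambda / 2 = 0.3166160 / 2 = 0.1583 m

0.1583 m


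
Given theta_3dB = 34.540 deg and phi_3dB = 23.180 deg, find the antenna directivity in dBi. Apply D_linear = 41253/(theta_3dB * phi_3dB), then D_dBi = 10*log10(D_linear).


D_linear = 41253 / (34.540 * 23.180) = 51.52521
D_dBi = 10 * log10(51.52521) = 17.12 dBi

17.12 dBi


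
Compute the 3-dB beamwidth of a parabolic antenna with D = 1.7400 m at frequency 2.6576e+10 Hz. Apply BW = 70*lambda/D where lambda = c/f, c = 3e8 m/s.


lambda = c / f = 3.0000e+08 / 2.6576e+10 = 0.01128838 m
BW = 70 * 0.01128838 / 1.7400 = 0.4541 deg

0.4541 deg


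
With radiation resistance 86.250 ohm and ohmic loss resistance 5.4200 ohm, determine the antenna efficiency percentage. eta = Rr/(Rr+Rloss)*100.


eta = 86.250 / (86.250 + 5.4200) * 100 = 94.09%

94.09%


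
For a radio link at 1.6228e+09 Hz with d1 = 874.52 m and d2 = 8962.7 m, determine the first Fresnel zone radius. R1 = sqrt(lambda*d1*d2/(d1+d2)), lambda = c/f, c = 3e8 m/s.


lambda = c / f = 3.0000e+08 / 1.6228e+09 = 0.1848657 m
R1 = sqrt(0.1848657 * 874.52 * 8962.7 / (874.52 + 8962.7)) = 12.14 m

12.14 m


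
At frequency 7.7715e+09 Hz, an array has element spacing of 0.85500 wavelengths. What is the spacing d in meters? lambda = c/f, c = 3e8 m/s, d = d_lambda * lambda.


lambda = c / f = 3.0000e+08 / 7.7715e+09 = 0.03860259 m
d = 0.85500 * 0.03860259 = 0.03301 m

0.03301 m


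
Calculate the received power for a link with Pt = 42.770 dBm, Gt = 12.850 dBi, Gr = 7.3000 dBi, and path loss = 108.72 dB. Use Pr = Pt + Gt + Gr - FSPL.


Pr = 42.770 + 12.850 + 7.3000 - 108.72 = -45.80 dBm

-45.80 dBm


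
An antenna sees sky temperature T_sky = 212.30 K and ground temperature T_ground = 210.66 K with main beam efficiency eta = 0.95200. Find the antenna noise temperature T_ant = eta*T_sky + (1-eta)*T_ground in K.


T_ant = 0.95200 * 212.30 + (1 - 0.95200) * 210.66 = 212.2 K

212.2 K


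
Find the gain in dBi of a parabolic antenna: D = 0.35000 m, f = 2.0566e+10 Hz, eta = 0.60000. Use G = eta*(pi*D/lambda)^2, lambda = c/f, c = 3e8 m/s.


lambda = c / f = 3.0000e+08 / 2.0566e+10 = 0.01458718 m
G_linear = 0.60000 * (pi * 0.35000 / 0.01458718)^2 = 3409.137
G_dBi = 10 * log10(3409.137) = 35.33 dBi

35.33 dBi


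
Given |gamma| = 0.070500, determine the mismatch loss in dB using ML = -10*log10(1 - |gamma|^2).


ML = -10 * log10(1 - 0.070500^2) = -10 * log10(0.99502975) = 0.02164 dB

0.02164 dB


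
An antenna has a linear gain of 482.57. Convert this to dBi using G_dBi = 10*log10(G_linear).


G_dBi = 10 * log10(482.57) = 26.84 dBi

26.84 dBi


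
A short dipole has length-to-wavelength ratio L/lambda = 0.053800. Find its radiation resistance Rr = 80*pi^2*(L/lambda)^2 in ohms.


Rr = 80 * pi^2 * (0.053800)^2 = 80 * 9.869604 * 2.894440e-03 = 2.285 ohm

2.285 ohm


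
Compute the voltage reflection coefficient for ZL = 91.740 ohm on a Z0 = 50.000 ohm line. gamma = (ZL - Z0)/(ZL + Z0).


gamma = (91.740 - 50.000) / (91.740 + 50.000) = 0.2945

0.2945


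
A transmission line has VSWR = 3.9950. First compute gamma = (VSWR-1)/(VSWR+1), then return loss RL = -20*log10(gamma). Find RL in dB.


gamma = (3.9950 - 1) / (3.9950 + 1) = 0.5995996
RL = -20 * log10(0.5995996) = 4.443 dB

4.443 dB


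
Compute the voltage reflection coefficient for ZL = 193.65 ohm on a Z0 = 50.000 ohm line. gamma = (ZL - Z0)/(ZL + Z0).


gamma = (193.65 - 50.000) / (193.65 + 50.000) = 0.5896

0.5896


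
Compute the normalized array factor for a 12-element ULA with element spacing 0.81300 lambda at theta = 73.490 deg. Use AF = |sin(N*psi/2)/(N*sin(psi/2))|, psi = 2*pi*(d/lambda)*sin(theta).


psi = 2*pi*0.81300*sin(73.490 deg) = 4.897618 rad
AF = |sin(12*4.897618/2) / (12*sin(4.897618/2))| = 0.1169

0.1169


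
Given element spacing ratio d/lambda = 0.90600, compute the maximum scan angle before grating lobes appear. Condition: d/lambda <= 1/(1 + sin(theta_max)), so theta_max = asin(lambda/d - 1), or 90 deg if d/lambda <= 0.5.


lambda/d - 1 = 1/0.90600 - 1 = 0.1037528
theta_max = asin(0.1037528) = 5.955 deg

5.955 deg


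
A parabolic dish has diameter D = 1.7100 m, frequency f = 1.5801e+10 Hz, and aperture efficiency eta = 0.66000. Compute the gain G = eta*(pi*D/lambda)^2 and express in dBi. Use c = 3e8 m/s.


lambda = c / f = 3.0000e+08 / 1.5801e+10 = 0.01898614 m
G_linear = 0.66000 * (pi * 1.7100 / 0.01898614)^2 = 52839.97
G_dBi = 10 * log10(52839.97) = 47.23 dBi

47.23 dBi


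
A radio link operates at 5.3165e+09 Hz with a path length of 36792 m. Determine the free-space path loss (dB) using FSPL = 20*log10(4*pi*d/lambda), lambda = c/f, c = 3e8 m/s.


lambda = c / f = 3.0000e+08 / 5.3165e+09 = 0.05642810 m
FSPL = 20 * log10(4*pi*36792/0.05642810) = 138.3 dB

138.3 dB


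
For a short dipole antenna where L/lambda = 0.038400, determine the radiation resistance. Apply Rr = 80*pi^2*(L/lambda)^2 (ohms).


Rr = 80 * pi^2 * (0.038400)^2 = 80 * 9.869604 * 1.474560e-03 = 1.164 ohm

1.164 ohm


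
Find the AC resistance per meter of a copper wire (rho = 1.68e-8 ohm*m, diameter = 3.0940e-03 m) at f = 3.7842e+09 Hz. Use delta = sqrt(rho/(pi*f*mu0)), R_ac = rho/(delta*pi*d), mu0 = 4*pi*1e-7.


delta = sqrt(1.68e-8 / (pi * 3.7842e+09 * 4*pi*1e-7)) = 1.060444e-06 m
R_ac = 1.68e-8 / (1.060444e-06 * pi * 3.0940e-03) = 1.630 ohm/m

1.630 ohm/m


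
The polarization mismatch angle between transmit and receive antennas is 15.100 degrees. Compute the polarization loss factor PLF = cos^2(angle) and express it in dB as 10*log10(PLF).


PLF_linear = cos^2(15.100 deg) = 0.9321374
PLF_dB = 10 * log10(0.9321374) = -0.3052 dB

-0.3052 dB


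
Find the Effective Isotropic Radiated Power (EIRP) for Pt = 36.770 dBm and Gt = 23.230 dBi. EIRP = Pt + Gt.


EIRP = Pt + Gt = 36.770 + 23.230 = 60.00 dBm

60.00 dBm


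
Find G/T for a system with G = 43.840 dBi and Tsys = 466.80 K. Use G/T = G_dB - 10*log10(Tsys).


G/T = 43.840 - 10*log10(466.80) = 43.840 - 26.69131 = 17.15 dB/K

17.15 dB/K


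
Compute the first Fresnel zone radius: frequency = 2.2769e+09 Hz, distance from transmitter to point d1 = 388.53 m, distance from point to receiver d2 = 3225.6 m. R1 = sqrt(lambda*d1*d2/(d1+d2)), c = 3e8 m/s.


lambda = c / f = 3.0000e+08 / 2.2769e+09 = 0.1317581 m
R1 = sqrt(0.1317581 * 388.53 * 3225.6 / (388.53 + 3225.6)) = 6.759 m

6.759 m


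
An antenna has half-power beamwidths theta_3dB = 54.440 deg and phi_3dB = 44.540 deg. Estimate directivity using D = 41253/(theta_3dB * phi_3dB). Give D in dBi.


D_linear = 41253 / (54.440 * 44.540) = 17.01325
D_dBi = 10 * log10(17.01325) = 12.31 dBi

12.31 dBi


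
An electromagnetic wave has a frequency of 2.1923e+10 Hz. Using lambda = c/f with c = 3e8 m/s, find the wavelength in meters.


lambda = c / f = 3.0000e+08 / 2.1923e+10 = 0.01368 m

0.01368 m


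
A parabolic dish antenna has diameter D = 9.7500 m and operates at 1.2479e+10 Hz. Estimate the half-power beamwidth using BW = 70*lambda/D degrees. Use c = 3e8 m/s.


lambda = c / f = 3.0000e+08 / 1.2479e+10 = 0.02404039 m
BW = 70 * 0.02404039 / 9.7500 = 0.1726 deg

0.1726 deg


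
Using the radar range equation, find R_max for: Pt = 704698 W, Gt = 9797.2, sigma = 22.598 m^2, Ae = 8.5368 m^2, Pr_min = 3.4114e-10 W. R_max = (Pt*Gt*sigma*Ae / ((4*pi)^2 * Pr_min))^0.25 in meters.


R^4 = 704698*9797.2*22.598*8.5368 / ((4*pi)^2 * 3.4114e-10) = 2.472394e+19
R_max = 2.472394e+19^0.25 = 70515 m

70515 m


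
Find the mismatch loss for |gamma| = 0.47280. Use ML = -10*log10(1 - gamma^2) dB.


ML = -10 * log10(1 - 0.47280^2) = -10 * log10(0.77646016) = 1.099 dB

1.099 dB


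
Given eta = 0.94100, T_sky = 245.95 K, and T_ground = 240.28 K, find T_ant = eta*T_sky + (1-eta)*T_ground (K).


T_ant = 0.94100 * 245.95 + (1 - 0.94100) * 240.28 = 245.6 K

245.6 K


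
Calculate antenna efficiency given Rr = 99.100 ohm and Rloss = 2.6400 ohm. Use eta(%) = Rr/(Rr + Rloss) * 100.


eta = 99.100 / (99.100 + 2.6400) * 100 = 97.41%

97.41%


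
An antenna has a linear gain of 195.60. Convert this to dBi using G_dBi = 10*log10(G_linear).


G_dBi = 10 * log10(195.60) = 22.91 dBi

22.91 dBi


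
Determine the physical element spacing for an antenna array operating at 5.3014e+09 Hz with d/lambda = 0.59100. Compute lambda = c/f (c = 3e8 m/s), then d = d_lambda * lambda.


lambda = c / f = 3.0000e+08 / 5.3014e+09 = 0.05658883 m
d = 0.59100 * 0.05658883 = 0.03344 m

0.03344 m


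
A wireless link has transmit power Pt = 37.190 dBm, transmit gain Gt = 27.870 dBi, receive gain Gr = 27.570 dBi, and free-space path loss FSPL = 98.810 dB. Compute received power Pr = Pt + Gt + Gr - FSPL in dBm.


Pr = 37.190 + 27.870 + 27.570 - 98.810 = -6.18 dBm

-6.18 dBm


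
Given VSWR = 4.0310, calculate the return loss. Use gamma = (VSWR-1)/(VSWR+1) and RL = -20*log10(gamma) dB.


gamma = (4.0310 - 1) / (4.0310 + 1) = 0.6024647
RL = -20 * log10(0.6024647) = 4.401 dB

4.401 dB


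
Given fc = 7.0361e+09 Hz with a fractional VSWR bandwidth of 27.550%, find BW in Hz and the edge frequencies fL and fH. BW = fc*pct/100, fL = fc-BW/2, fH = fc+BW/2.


BW = 7.0361e+09 * 27.550/100 = 1.938446e+09 Hz
fL = 7.0361e+09 - 1.938446e+09/2 = 6.067e+09 Hz
fH = 7.0361e+09 + 1.938446e+09/2 = 8.005e+09 Hz

BW=1.938e+09 Hz, fL=6.067e+09 Hz, fH=8.005e+09 Hz


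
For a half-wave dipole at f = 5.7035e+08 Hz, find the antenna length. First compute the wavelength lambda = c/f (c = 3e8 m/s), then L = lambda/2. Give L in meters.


lambda = c / f = 3.0000e+08 / 5.7035e+08 = 0.5259928 m
L = lambda / 2 = 0.5259928 / 2 = 0.2630 m

0.2630 m


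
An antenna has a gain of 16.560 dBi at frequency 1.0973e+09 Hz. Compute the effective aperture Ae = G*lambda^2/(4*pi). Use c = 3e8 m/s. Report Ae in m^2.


lambda = c / f = 3.0000e+08 / 1.0973e+09 = 0.2733983 m
G_linear = 10^(16.560/10) = 45.28976
Ae = G_linear * lambda^2 / (4*pi) = 45.28976 * 0.2733983^2 / (4*pi) = 0.2694 m^2

0.2694 m^2


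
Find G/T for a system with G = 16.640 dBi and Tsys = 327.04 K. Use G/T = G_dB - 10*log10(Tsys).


G/T = 16.640 - 10*log10(327.04) = 16.640 - 25.14601 = -8.506 dB/K

-8.506 dB/K


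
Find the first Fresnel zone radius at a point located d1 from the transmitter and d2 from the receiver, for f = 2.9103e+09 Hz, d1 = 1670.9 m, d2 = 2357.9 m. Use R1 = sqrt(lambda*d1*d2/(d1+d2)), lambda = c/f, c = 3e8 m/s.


lambda = c / f = 3.0000e+08 / 2.9103e+09 = 0.1030822 m
R1 = sqrt(0.1030822 * 1670.9 * 2357.9 / (1670.9 + 2357.9)) = 10.04 m

10.04 m


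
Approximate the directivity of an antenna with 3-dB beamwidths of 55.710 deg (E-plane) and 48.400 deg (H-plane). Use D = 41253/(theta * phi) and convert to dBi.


D_linear = 41253 / (55.710 * 48.400) = 15.29949
D_dBi = 10 * log10(15.29949) = 11.85 dBi

11.85 dBi


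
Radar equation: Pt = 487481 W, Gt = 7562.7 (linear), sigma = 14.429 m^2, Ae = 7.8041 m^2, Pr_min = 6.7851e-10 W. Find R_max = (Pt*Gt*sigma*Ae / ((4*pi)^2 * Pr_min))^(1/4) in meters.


R^4 = 487481*7562.7*14.429*7.8041 / ((4*pi)^2 * 6.7851e-10) = 3.874518e+18
R_max = 3.874518e+18^0.25 = 44366 m

44366 m


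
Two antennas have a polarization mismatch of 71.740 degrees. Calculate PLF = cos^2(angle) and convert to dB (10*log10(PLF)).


PLF_linear = cos^2(71.740 deg) = 0.09817541
PLF_dB = 10 * log10(0.09817541) = -10.08 dB

-10.08 dB


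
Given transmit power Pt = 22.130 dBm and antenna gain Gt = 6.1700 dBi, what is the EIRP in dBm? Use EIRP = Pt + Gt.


EIRP = Pt + Gt = 22.130 + 6.1700 = 28.30 dBm

28.30 dBm


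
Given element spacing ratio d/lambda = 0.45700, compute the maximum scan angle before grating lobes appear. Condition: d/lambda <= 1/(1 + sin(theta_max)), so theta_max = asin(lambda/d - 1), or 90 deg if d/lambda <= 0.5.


lambda/d - 1 = 1/0.45700 - 1 = 1.188184 >= 1
d/lambda <= 0.5, so the array can scan to endfire without grating lobes: theta_max = 90 deg

90 deg


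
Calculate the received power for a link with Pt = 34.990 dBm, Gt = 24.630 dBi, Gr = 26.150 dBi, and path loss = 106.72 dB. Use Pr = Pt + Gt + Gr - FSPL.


Pr = 34.990 + 24.630 + 26.150 - 106.72 = -20.95 dBm

-20.95 dBm


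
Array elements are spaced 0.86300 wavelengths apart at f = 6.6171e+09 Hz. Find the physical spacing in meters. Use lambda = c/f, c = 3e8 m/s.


lambda = c / f = 3.0000e+08 / 6.6171e+09 = 0.04533708 m
d = 0.86300 * 0.04533708 = 0.03913 m

0.03913 m


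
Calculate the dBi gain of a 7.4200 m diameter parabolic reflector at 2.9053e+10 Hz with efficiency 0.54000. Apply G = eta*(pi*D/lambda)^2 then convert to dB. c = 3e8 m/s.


lambda = c / f = 3.0000e+08 / 2.9053e+10 = 0.01032596 m
G_linear = 0.54000 * (pi * 7.4200 / 0.01032596)^2 = 2.751949e+06
G_dBi = 10 * log10(2.751949e+06) = 64.40 dBi

64.40 dBi


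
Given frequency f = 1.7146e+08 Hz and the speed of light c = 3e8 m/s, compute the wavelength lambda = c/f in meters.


lambda = c / f = 3.0000e+08 / 1.7146e+08 = 1.750 m

1.750 m


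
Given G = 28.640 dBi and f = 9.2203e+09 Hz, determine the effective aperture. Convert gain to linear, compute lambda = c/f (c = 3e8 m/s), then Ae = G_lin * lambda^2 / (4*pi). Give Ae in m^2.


lambda = c / f = 3.0000e+08 / 9.2203e+09 = 0.03253690 m
G_linear = 10^(28.640/10) = 731.1391
Ae = G_linear * lambda^2 / (4*pi) = 731.1391 * 0.03253690^2 / (4*pi) = 0.06159 m^2

0.06159 m^2


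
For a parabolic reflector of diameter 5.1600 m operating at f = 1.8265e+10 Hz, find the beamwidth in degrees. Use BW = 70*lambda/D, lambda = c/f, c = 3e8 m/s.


lambda = c / f = 3.0000e+08 / 1.8265e+10 = 0.01642486 m
BW = 70 * 0.01642486 / 5.1600 = 0.2228 deg

0.2228 deg


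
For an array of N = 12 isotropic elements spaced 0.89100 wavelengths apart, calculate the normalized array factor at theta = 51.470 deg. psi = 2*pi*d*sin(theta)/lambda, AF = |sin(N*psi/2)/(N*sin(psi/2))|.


psi = 2*pi*0.89100*sin(51.470 deg) = 4.379464 rad
AF = |sin(12*4.379464/2) / (12*sin(4.379464/2))| = 0.09314

0.09314


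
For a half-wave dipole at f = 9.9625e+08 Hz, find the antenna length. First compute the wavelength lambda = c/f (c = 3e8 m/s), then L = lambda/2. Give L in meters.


lambda = c / f = 3.0000e+08 / 9.9625e+08 = 0.3011292 m
L = lambda / 2 = 0.3011292 / 2 = 0.1506 m

0.1506 m


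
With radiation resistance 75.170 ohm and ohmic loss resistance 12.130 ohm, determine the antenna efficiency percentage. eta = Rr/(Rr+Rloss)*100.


eta = 75.170 / (75.170 + 12.130) * 100 = 86.11%

86.11%


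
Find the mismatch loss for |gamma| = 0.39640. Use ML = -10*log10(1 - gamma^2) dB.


ML = -10 * log10(1 - 0.39640^2) = -10 * log10(0.84286704) = 0.7424 dB

0.7424 dB


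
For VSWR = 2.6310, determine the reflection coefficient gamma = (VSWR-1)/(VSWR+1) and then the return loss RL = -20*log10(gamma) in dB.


gamma = (2.6310 - 1) / (2.6310 + 1) = 0.4491876
RL = -20 * log10(0.4491876) = 6.951 dB

6.951 dB


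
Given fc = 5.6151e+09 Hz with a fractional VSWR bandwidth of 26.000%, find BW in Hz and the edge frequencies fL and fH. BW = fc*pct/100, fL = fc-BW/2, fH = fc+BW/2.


BW = 5.6151e+09 * 26.000/100 = 1.459926e+09 Hz
fL = 5.6151e+09 - 1.459926e+09/2 = 4.885e+09 Hz
fH = 5.6151e+09 + 1.459926e+09/2 = 6.345e+09 Hz

BW=1.460e+09 Hz, fL=4.885e+09 Hz, fH=6.345e+09 Hz


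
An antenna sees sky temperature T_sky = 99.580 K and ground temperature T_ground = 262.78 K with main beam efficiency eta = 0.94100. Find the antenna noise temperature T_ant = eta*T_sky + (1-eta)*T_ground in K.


T_ant = 0.94100 * 99.580 + (1 - 0.94100) * 262.78 = 109.2 K

109.2 K


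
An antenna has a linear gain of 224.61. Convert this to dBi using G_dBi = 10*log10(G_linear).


G_dBi = 10 * log10(224.61) = 23.51 dBi

23.51 dBi


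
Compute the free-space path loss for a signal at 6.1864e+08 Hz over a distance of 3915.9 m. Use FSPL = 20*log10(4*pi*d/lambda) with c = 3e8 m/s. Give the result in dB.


lambda = c / f = 3.0000e+08 / 6.1864e+08 = 0.4849347 m
FSPL = 20 * log10(4*pi*3915.9/0.4849347) = 100.1 dB

100.1 dB


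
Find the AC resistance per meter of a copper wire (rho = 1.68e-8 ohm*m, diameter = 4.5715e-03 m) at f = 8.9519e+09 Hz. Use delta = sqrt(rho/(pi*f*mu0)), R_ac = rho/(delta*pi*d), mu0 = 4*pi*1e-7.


delta = sqrt(1.68e-8 / (pi * 8.9519e+09 * 4*pi*1e-7)) = 6.894728e-07 m
R_ac = 1.68e-8 / (6.894728e-07 * pi * 4.5715e-03) = 1.697 ohm/m

1.697 ohm/m


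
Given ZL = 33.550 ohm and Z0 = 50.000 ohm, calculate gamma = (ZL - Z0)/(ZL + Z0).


gamma = (33.550 - 50.000) / (33.550 + 50.000) = -0.1969

-0.1969


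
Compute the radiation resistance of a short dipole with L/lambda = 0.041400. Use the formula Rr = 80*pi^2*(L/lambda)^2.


Rr = 80 * pi^2 * (0.041400)^2 = 80 * 9.869604 * 1.713960e-03 = 1.353 ohm

1.353 ohm


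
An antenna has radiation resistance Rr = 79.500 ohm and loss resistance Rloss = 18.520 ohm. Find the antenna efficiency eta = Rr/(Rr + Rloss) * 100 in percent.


eta = 79.500 / (79.500 + 18.520) * 100 = 81.11%

81.11%


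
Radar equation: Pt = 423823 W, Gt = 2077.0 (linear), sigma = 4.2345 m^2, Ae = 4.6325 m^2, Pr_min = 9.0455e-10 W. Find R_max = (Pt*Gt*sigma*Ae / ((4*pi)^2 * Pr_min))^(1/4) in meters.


R^4 = 423823*2077.0*4.2345*4.6325 / ((4*pi)^2 * 9.0455e-10) = 1.208889e+17
R_max = 1.208889e+17^0.25 = 18646 m

18646 m


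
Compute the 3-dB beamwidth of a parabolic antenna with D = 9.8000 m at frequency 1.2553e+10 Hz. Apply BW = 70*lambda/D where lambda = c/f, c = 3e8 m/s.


lambda = c / f = 3.0000e+08 / 1.2553e+10 = 0.02389867 m
BW = 70 * 0.02389867 / 9.8000 = 0.1707 deg

0.1707 deg


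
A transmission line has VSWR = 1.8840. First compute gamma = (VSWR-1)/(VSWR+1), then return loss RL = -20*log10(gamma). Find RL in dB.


gamma = (1.8840 - 1) / (1.8840 + 1) = 0.3065187
RL = -20 * log10(0.3065187) = 10.27 dB

10.27 dB


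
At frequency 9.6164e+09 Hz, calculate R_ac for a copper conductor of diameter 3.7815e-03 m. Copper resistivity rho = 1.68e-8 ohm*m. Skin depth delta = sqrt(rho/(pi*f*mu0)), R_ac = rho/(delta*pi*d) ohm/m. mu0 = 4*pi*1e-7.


delta = sqrt(1.68e-8 / (pi * 9.6164e+09 * 4*pi*1e-7)) = 6.652249e-07 m
R_ac = 1.68e-8 / (6.652249e-07 * pi * 3.7815e-03) = 2.126 ohm/m

2.126 ohm/m


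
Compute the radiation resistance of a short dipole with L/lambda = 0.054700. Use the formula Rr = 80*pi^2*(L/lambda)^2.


Rr = 80 * pi^2 * (0.054700)^2 = 80 * 9.869604 * 2.992090e-03 = 2.362 ohm

2.362 ohm


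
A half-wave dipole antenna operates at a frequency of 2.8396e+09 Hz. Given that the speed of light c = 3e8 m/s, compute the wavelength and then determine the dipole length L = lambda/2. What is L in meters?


lambda = c / f = 3.0000e+08 / 2.8396e+09 = 0.1056487 m
L = lambda / 2 = 0.1056487 / 2 = 0.05282 m

0.05282 m


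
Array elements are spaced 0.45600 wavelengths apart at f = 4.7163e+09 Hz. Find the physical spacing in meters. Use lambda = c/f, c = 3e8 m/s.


lambda = c / f = 3.0000e+08 / 4.7163e+09 = 0.06360919 m
d = 0.45600 * 0.06360919 = 0.02901 m

0.02901 m


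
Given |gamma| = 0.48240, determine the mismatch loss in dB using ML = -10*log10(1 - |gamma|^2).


ML = -10 * log10(1 - 0.48240^2) = -10 * log10(0.76729024) = 1.150 dB

1.150 dB


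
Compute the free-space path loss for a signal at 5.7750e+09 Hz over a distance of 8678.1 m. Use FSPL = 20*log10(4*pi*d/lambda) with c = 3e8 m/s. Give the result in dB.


lambda = c / f = 3.0000e+08 / 5.7750e+09 = 0.05194805 m
FSPL = 20 * log10(4*pi*8678.1/0.05194805) = 126.4 dB

126.4 dB


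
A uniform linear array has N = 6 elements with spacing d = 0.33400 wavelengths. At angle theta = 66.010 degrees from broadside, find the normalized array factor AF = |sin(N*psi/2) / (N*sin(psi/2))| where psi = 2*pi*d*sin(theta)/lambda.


psi = 2*pi*0.33400*sin(66.010 deg) = 1.917301 rad
AF = |sin(6*1.917301/2) / (6*sin(1.917301/2))| = 0.1032

0.1032


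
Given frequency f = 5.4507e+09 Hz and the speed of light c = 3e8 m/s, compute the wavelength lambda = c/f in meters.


lambda = c / f = 3.0000e+08 / 5.4507e+09 = 0.05504 m

0.05504 m


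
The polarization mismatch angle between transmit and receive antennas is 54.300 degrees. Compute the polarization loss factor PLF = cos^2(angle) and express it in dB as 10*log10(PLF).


PLF_linear = cos^2(54.300 deg) = 0.3405203
PLF_dB = 10 * log10(0.3405203) = -4.679 dB

-4.679 dB


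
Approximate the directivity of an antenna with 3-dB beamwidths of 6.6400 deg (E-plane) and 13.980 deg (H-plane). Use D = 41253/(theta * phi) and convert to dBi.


D_linear = 41253 / (6.6400 * 13.980) = 444.4064
D_dBi = 10 * log10(444.4064) = 26.48 dBi

26.48 dBi


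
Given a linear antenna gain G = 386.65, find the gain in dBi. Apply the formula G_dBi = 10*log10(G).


G_dBi = 10 * log10(386.65) = 25.87 dBi

25.87 dBi


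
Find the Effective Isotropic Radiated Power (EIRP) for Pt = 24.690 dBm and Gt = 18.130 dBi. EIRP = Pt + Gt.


EIRP = Pt + Gt = 24.690 + 18.130 = 42.82 dBm

42.82 dBm


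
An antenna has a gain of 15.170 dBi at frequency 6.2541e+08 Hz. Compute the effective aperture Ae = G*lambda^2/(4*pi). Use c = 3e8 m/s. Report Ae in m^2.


lambda = c / f = 3.0000e+08 / 6.2541e+08 = 0.4796853 m
G_linear = 10^(15.170/10) = 32.88516
Ae = G_linear * lambda^2 / (4*pi) = 32.88516 * 0.4796853^2 / (4*pi) = 0.6021 m^2

0.6021 m^2


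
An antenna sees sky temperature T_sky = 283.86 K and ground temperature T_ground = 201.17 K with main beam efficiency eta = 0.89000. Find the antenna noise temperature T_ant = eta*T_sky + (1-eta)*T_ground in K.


T_ant = 0.89000 * 283.86 + (1 - 0.89000) * 201.17 = 274.8 K

274.8 K


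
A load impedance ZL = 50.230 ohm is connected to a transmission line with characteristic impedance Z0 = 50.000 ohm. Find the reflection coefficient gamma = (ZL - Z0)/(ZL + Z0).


gamma = (50.230 - 50.000) / (50.230 + 50.000) = 2.295e-03

2.295e-03


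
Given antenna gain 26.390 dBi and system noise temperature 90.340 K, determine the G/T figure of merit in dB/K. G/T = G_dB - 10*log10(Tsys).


G/T = 26.390 - 10*log10(90.340) = 26.390 - 19.55880 = 6.831 dB/K

6.831 dB/K


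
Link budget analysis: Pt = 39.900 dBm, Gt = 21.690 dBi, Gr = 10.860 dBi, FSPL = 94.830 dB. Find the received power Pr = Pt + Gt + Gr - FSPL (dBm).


Pr = 39.900 + 21.690 + 10.860 - 94.830 = -22.38 dBm

-22.38 dBm


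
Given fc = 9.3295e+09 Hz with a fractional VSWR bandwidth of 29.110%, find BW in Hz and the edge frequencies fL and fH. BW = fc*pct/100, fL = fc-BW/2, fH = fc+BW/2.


BW = 9.3295e+09 * 29.110/100 = 2.715817e+09 Hz
fL = 9.3295e+09 - 2.715817e+09/2 = 7.972e+09 Hz
fH = 9.3295e+09 + 2.715817e+09/2 = 1.069e+10 Hz

BW=2.716e+09 Hz, fL=7.972e+09 Hz, fH=1.069e+10 Hz


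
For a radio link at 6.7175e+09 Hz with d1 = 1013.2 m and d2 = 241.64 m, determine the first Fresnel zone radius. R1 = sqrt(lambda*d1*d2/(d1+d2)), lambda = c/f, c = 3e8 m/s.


lambda = c / f = 3.0000e+08 / 6.7175e+09 = 0.04465947 m
R1 = sqrt(0.04465947 * 1013.2 * 241.64 / (1013.2 + 241.64)) = 2.952 m

2.952 m


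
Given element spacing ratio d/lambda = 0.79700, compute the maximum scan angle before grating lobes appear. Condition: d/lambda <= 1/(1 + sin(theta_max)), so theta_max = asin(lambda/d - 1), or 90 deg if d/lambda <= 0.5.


lambda/d - 1 = 1/0.79700 - 1 = 0.2547051
theta_max = asin(0.2547051) = 14.76 deg

14.76 deg


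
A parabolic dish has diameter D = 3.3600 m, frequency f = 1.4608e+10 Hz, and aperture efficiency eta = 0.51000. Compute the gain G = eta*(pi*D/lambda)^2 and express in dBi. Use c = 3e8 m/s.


lambda = c / f = 3.0000e+08 / 1.4608e+10 = 0.02053669 m
G_linear = 0.51000 * (pi * 3.3600 / 0.02053669)^2 = 134737.2
G_dBi = 10 * log10(134737.2) = 51.29 dBi

51.29 dBi


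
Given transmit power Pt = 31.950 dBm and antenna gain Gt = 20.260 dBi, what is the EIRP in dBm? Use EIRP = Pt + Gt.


EIRP = Pt + Gt = 31.950 + 20.260 = 52.21 dBm

52.21 dBm


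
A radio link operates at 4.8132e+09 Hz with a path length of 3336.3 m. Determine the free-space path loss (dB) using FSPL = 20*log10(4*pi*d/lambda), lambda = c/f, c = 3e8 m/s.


lambda = c / f = 3.0000e+08 / 4.8132e+09 = 0.06232860 m
FSPL = 20 * log10(4*pi*3336.3/0.06232860) = 116.6 dB

116.6 dB


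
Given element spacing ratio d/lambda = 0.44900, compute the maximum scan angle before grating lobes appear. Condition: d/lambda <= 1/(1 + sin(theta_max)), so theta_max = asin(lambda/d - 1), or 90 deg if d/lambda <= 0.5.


lambda/d - 1 = 1/0.44900 - 1 = 1.227171 >= 1
d/lambda <= 0.5, so the array can scan to endfire without grating lobes: theta_max = 90 deg

90 deg


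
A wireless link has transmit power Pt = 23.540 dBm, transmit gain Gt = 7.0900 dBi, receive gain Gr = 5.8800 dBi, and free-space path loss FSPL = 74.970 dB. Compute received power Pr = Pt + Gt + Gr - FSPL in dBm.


Pr = 23.540 + 7.0900 + 5.8800 - 74.970 = -38.46 dBm

-38.46 dBm


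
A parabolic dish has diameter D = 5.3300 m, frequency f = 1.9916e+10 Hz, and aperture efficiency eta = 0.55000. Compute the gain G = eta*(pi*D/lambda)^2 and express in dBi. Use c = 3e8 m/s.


lambda = c / f = 3.0000e+08 / 1.9916e+10 = 0.01506327 m
G_linear = 0.55000 * (pi * 5.3300 / 0.01506327)^2 = 679639.1
G_dBi = 10 * log10(679639.1) = 58.32 dBi

58.32 dBi


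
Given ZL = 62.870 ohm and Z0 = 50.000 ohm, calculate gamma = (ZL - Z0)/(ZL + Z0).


gamma = (62.870 - 50.000) / (62.870 + 50.000) = 0.1140

0.1140


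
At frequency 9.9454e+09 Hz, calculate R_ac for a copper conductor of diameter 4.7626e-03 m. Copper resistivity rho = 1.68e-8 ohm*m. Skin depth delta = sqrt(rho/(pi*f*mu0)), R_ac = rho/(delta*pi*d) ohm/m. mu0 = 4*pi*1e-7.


delta = sqrt(1.68e-8 / (pi * 9.9454e+09 * 4*pi*1e-7)) = 6.541294e-07 m
R_ac = 1.68e-8 / (6.541294e-07 * pi * 4.7626e-03) = 1.717 ohm/m

1.717 ohm/m


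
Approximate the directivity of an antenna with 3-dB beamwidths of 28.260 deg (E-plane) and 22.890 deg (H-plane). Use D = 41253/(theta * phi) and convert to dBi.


D_linear = 41253 / (28.260 * 22.890) = 63.77311
D_dBi = 10 * log10(63.77311) = 18.05 dBi

18.05 dBi


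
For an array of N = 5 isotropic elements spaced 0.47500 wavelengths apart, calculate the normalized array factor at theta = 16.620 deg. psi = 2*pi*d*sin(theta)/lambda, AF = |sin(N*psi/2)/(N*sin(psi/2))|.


psi = 2*pi*0.47500*sin(16.620 deg) = 0.8536390 rad
AF = |sin(5*0.8536390/2) / (5*sin(0.8536390/2))| = 0.4085

0.4085


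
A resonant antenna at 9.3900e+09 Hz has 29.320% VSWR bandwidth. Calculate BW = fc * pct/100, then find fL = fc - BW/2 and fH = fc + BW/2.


BW = 9.3900e+09 * 29.320/100 = 2.753148e+09 Hz
fL = 9.3900e+09 - 2.753148e+09/2 = 8.013e+09 Hz
fH = 9.3900e+09 + 2.753148e+09/2 = 1.077e+10 Hz

BW=2.753e+09 Hz, fL=8.013e+09 Hz, fH=1.077e+10 Hz


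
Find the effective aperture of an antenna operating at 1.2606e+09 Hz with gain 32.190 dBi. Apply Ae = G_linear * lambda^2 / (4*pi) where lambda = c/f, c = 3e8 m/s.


lambda = c / f = 3.0000e+08 / 1.2606e+09 = 0.2379819 m
G_linear = 10^(32.190/10) = 1655.770
Ae = G_linear * lambda^2 / (4*pi) = 1655.770 * 0.2379819^2 / (4*pi) = 7.462 m^2

7.462 m^2


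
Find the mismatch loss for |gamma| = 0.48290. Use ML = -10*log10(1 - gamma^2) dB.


ML = -10 * log10(1 - 0.48290^2) = -10 * log10(0.76680759) = 1.153 dB

1.153 dB


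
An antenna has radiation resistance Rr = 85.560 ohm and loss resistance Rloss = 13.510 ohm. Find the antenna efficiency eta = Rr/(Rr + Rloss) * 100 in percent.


eta = 85.560 / (85.560 + 13.510) * 100 = 86.36%

86.36%


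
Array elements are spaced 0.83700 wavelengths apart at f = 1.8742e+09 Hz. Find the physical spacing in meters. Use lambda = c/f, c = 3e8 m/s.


lambda = c / f = 3.0000e+08 / 1.8742e+09 = 0.1600683 m
d = 0.83700 * 0.1600683 = 0.1340 m

0.1340 m


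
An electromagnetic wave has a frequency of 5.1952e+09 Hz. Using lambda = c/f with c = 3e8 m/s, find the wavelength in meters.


lambda = c / f = 3.0000e+08 / 5.1952e+09 = 0.05775 m

0.05775 m


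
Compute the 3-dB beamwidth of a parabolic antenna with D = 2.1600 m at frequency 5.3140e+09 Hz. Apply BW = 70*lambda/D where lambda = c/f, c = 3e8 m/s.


lambda = c / f = 3.0000e+08 / 5.3140e+09 = 0.05645465 m
BW = 70 * 0.05645465 / 2.1600 = 1.830 deg

1.830 deg


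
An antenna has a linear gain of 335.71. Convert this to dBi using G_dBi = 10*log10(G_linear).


G_dBi = 10 * log10(335.71) = 25.26 dBi

25.26 dBi


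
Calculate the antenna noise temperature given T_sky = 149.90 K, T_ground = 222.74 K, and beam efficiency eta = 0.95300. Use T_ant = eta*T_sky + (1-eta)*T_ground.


T_ant = 0.95300 * 149.90 + (1 - 0.95300) * 222.74 = 153.3 K

153.3 K


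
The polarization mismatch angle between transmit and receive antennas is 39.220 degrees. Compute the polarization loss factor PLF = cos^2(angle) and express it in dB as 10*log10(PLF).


PLF_linear = cos^2(39.220 deg) = 0.6001970
PLF_dB = 10 * log10(0.6001970) = -2.217 dB

-2.217 dB


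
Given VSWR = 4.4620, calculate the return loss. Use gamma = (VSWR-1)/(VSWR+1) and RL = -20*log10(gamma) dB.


gamma = (4.4620 - 1) / (4.4620 + 1) = 0.6338338
RL = -20 * log10(0.6338338) = 3.960 dB

3.960 dB


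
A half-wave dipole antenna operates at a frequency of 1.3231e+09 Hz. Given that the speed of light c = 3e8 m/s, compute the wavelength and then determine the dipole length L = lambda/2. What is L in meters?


lambda = c / f = 3.0000e+08 / 1.3231e+09 = 0.2267402 m
L = lambda / 2 = 0.2267402 / 2 = 0.1134 m

0.1134 m


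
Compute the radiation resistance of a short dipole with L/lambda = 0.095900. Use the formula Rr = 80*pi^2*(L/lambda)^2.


Rr = 80 * pi^2 * (0.095900)^2 = 80 * 9.869604 * 9.196810e-03 = 7.262 ohm

7.262 ohm


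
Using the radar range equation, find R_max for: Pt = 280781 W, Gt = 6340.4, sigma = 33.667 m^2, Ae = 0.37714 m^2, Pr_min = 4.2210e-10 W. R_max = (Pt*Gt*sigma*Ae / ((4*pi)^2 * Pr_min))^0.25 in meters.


R^4 = 280781*6340.4*33.667*0.37714 / ((4*pi)^2 * 4.2210e-10) = 3.391223e+17
R_max = 3.391223e+17^0.25 = 24132 m

24132 m


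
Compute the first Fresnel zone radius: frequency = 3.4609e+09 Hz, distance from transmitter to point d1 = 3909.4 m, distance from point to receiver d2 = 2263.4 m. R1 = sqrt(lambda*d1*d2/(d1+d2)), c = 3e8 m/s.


lambda = c / f = 3.0000e+08 / 3.4609e+09 = 0.08668265 m
R1 = sqrt(0.08668265 * 3909.4 * 2263.4 / (3909.4 + 2263.4)) = 11.15 m

11.15 m


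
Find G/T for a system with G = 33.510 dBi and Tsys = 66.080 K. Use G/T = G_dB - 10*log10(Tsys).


G/T = 33.510 - 10*log10(66.080) = 33.510 - 18.20070 = 15.31 dB/K

15.31 dB/K


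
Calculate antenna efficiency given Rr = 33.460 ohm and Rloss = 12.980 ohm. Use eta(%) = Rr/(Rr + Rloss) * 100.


eta = 33.460 / (33.460 + 12.980) * 100 = 72.05%

72.05%


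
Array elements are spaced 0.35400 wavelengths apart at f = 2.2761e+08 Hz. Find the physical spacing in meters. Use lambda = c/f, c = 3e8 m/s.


lambda = c / f = 3.0000e+08 / 2.2761e+08 = 1.318044 m
d = 0.35400 * 1.318044 = 0.4666 m

0.4666 m


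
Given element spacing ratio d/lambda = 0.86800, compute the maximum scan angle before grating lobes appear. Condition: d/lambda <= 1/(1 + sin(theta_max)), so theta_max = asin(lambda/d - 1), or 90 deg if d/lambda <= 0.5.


lambda/d - 1 = 1/0.86800 - 1 = 0.1520737
theta_max = asin(0.1520737) = 8.747 deg

8.747 deg


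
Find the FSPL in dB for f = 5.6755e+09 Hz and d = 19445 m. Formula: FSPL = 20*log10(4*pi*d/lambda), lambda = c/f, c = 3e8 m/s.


lambda = c / f = 3.0000e+08 / 5.6755e+09 = 0.05285878 m
FSPL = 20 * log10(4*pi*19445/0.05285878) = 133.3 dB

133.3 dB


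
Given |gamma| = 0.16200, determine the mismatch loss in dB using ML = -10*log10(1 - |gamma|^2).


ML = -10 * log10(1 - 0.16200^2) = -10 * log10(0.973756) = 0.1155 dB

0.1155 dB


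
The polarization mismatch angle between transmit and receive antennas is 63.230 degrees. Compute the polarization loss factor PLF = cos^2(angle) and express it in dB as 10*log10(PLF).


PLF_linear = cos^2(63.230 deg) = 0.2028693
PLF_dB = 10 * log10(0.2028693) = -6.928 dB

-6.928 dB


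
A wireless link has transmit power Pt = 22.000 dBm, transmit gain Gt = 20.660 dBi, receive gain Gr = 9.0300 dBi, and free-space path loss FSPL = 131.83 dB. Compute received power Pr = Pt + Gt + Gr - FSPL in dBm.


Pr = 22.000 + 20.660 + 9.0300 - 131.83 = -80.14 dBm

-80.14 dBm


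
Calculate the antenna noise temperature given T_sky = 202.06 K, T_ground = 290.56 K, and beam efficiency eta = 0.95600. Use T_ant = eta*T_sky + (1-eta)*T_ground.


T_ant = 0.95600 * 202.06 + (1 - 0.95600) * 290.56 = 206.0 K

206.0 K


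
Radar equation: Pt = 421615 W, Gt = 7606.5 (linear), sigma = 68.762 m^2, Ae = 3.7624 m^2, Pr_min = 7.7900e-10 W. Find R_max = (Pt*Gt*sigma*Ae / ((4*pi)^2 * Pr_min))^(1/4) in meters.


R^4 = 421615*7606.5*68.762*3.7624 / ((4*pi)^2 * 7.7900e-10) = 6.744616e+18
R_max = 6.744616e+18^0.25 = 50961 m

50961 m


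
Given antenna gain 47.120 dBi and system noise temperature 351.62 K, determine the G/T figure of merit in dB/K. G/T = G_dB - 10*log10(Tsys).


G/T = 47.120 - 10*log10(351.62) = 47.120 - 25.46074 = 21.66 dB/K

21.66 dB/K


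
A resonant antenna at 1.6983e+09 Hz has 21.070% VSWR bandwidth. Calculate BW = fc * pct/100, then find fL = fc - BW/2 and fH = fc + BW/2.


BW = 1.6983e+09 * 21.070/100 = 3.578318e+08 Hz
fL = 1.6983e+09 - 3.578318e+08/2 = 1.519e+09 Hz
fH = 1.6983e+09 + 3.578318e+08/2 = 1.877e+09 Hz

BW=3.578e+08 Hz, fL=1.519e+09 Hz, fH=1.877e+09 Hz


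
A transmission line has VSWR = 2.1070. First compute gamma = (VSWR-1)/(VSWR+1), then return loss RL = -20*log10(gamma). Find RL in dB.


gamma = (2.1070 - 1) / (2.1070 + 1) = 0.3562922
RL = -20 * log10(0.3562922) = 8.964 dB

8.964 dB


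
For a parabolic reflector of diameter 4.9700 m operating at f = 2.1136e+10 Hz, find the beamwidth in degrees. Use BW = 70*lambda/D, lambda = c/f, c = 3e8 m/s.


lambda = c / f = 3.0000e+08 / 2.1136e+10 = 0.01419379 m
BW = 70 * 0.01419379 / 4.9700 = 0.1999 deg

0.1999 deg


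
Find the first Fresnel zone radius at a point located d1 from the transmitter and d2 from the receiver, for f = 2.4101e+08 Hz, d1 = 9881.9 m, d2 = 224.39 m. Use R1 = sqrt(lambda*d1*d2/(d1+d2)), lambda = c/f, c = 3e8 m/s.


lambda = c / f = 3.0000e+08 / 2.4101e+08 = 1.244762 m
R1 = sqrt(1.244762 * 9881.9 * 224.39 / (9881.9 + 224.39)) = 16.53 m

16.53 m


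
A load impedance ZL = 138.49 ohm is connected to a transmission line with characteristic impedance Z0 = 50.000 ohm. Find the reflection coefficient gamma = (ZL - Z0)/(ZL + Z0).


gamma = (138.49 - 50.000) / (138.49 + 50.000) = 0.4695

0.4695


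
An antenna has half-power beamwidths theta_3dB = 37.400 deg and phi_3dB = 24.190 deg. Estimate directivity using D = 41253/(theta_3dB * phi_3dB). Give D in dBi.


D_linear = 41253 / (37.400 * 24.190) = 45.59824
D_dBi = 10 * log10(45.59824) = 16.59 dBi

16.59 dBi


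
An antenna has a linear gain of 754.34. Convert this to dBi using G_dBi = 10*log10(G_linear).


G_dBi = 10 * log10(754.34) = 28.78 dBi

28.78 dBi


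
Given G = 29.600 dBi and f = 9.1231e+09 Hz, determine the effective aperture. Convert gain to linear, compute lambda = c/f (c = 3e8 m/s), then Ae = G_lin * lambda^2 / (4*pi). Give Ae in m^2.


lambda = c / f = 3.0000e+08 / 9.1231e+09 = 0.03288356 m
G_linear = 10^(29.600/10) = 912.0108
Ae = G_linear * lambda^2 / (4*pi) = 912.0108 * 0.03288356^2 / (4*pi) = 0.07848 m^2

0.07848 m^2
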